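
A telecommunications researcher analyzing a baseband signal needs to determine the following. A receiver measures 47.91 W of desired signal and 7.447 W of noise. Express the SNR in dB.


SNR in decibels:
SNR = 10 * log10(Ps / Pn)
    = 10 * log10(47.91 / 7.447)
    = 10 * log10(6.4335)
    = 10 * 0.8084
    = 8.08 dB

8.08 dB


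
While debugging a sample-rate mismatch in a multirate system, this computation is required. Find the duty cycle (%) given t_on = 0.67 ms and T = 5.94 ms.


Duty cycle as a percentage:
DC = (t_on / T) * 100
   = (0.67 / 5.94) * 100
   = 0.112795 * 100
   = 11.28 %

11.28 %


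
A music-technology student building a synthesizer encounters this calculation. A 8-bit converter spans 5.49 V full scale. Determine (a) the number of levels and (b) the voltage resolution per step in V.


Step 1 — number of quantization levels:
L = 2^N = 2^8 = 256

Step 2 — LSB step size:
delta = Vfs / L
      = 5.49 / 256
      = 0.02144531 V

Levels = 256; step size = 0.02144531 V


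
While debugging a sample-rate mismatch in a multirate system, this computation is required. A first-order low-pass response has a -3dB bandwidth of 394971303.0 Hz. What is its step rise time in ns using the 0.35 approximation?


Rise time from bandwidth relationship:
tr = 0.35 / BW
   = 0.35 / 394971303.0
   = 8.86140328e-10 s
   = 0.8861 ns

0.8861 ns


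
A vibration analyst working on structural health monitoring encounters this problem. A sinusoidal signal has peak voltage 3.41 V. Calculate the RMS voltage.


RMS voltage for a sinusoidal waveform:
V_rms = V_peak / sqrt(2)
      = 3.41 / 1.414214
      = 2.411 V

2.411 V


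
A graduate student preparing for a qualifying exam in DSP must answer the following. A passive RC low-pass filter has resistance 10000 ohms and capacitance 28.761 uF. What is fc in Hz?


Cutoff frequency of a first-order RC filter:
fc = 1 / (2 * pi * R * C)
C = 28.761 uF = 2.8761e-05 F
fc = 1 / (2 * pi * 10000 * 2.8761e-05)
   = 1 / 1.8071069261979
   = 0.553371 Hz

0.553371 Hz


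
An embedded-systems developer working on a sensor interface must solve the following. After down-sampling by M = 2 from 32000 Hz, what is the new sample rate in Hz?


Decimation reduces the sample rate:
fs_out = fs_in / M
       = 32000 / 2
       = 16000.0 Hz

16000.0 Hz


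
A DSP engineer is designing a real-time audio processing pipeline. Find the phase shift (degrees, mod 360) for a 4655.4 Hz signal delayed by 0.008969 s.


Phase shift from frequency and time delay:
phi = 360 * f * t_delay
    = 360 * 4655.4 * 0.008969
    = 15031.54 degrees
    mod 360 = 271.54 degrees

271.54 degrees


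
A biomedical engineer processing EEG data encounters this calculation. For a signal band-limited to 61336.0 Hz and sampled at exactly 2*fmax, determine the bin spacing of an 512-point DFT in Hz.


Step 1 — Nyquist sampling rate:
fs = 2 * fmax = 2 * 61336.0 = 122672.0 Hz

Step 2 — DFT bin spacing:
df = fs / N = 122672.0 / 512 = 239.5938 Hz

239.5938 Hz


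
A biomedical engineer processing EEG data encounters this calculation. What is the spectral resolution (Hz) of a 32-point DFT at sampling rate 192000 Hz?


DFT frequency resolution:
df = fs / N
   = 192000 / 32
   = 6000.0 Hz

6000.0 Hz


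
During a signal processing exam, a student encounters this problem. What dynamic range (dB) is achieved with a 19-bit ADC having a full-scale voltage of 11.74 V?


Dynamic range from full-scale to LSB:
V_min = V_max / 2^bits = 11.74 / 2^19
DR = 20 * log10(V_max / V_min)
   = 20 * log10(2^19)
   = 20 * 19 * log10(2)
   = 114.39 dB

114.39 dB


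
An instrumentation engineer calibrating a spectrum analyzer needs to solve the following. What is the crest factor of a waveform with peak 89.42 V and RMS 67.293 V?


Crest factor is the ratio of peak to RMS:
CF = V_peak / V_rms
   = 89.42 / 67.293
   = 1.3288

1.3288


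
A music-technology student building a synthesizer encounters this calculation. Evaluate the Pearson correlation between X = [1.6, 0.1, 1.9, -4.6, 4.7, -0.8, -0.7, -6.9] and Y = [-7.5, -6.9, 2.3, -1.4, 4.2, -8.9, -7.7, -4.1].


Pearson correlation coefficient (population):
r = cov(X,Y) / (std(X) * std(Y))
Mean X = -0.5875, Mean Y = -3.75
Cov(X,Y) = 5.129375
Std(X) = 3.453418, Std(Y) = 4.630875
r = 0.3207

0.3207


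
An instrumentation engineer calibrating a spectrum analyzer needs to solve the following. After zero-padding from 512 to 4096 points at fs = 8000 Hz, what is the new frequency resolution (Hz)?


Frequency resolution after zero-padding:
N_padded = 512 * 8 = 4096
df = fs / N_padded
   = 8000 / 4096
   = 1.9531 Hz

1.9531 Hz


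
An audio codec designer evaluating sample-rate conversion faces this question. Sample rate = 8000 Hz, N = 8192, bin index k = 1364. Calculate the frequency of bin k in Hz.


Frequency of DFT bin k:
f_k = k * fs / N
    = 1364 * 8000 / 8192
    = 10912000 / 8192
    = 1332.031 Hz

1332.031 Hz


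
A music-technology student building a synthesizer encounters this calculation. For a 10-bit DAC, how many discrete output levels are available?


Number of quantization levels = 2^N
= 2^10
= 1024

1024


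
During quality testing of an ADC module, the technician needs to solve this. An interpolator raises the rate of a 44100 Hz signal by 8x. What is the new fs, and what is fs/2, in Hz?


Step 1 — output sample rate after interpolation by L:
fs_out = L * fs_in = 8 * 44100 = 352800 Hz

Step 2 — Nyquist frequency of the output stream:
f_Nyq = fs_out / 2 = 352800 / 2 = 176400.0 Hz

fs_out = 352800 Hz; f_Nyquist = 176400.0 Hz


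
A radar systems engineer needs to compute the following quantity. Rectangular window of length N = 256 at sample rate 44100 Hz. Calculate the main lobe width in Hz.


Main lobe width for a rectangular window:
Width = 2 * fs / N
      = 2 * 44100 / 256
      = 88200 / 256
      = 344.531 Hz

344.531 Hz


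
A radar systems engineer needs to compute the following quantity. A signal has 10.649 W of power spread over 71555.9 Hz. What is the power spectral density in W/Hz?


Power spectral density:
PSD = P / BW
    = 10.649 / 71555.9
    = 0.00014882 W/Hz

0.00014882 W/Hz


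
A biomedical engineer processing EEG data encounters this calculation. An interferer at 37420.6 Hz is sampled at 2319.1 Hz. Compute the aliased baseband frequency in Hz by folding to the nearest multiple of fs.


Compute the nearest integer multiple of fs to the signal:
n = round(37420.6 / 2319.1) = 16
f_alias = |37420.6 - 16 * 2319.1|
        = |37420.6 - 37105.6|
        = 315.0 Hz

315.0


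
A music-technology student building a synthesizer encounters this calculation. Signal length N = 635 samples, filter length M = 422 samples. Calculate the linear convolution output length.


Linear convolution output length:
L = N + M - 1
  = 635 + 422 - 1
  = 1056 samples

1056


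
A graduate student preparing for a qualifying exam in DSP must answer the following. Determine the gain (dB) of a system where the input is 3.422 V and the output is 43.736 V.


Voltage gain in dB:
G = 20 * log10(Vout / Vin)
  = 20 * log10(43.736 / 3.422)
  = 20 * log10(12.78083)
  = 20 * 1.106559
  = 22.13 dB

22.13 dB


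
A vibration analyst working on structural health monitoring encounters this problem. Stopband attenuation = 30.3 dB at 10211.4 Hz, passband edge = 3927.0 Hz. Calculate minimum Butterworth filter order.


Butterworth filter order formula:
n = log10(10^(A/10) - 1) / (2 * log10(f_stop/f_pass))
10^(30.3/10) - 1 = 1070.5193
f_stop/f_pass = 10211.4 / 3927.0 = 2.6003
n = 3.6499 -> ceil = 4

4


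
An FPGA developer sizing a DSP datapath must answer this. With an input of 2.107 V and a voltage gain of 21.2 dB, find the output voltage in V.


Output voltage from dB gain:
V_out = V_in * 10^(gain_dB / 20)
      = 2.107 * 10^(21.2 / 20)
      = 2.107 * 11.481536
      = 24.1916 V

24.1916 V


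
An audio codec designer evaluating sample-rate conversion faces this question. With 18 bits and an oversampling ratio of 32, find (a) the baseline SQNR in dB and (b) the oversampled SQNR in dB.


Step 1 — baseline SQNR at Nyquist:
SQNR_base = 6.02*N + 1.76
          = 6.02*18 + 1.76
          = 110.12 dB

Step 2 — oversampling processing gain:
G = 10*log10(OSR) = 10*log10(32) = 15.05 dB

Step 3 — total:
SQNR_total = 110.12 + 15.05 = 125.17 dB

Base SQNR = 110.12 dB; oversampled SQNR = 125.17 dB


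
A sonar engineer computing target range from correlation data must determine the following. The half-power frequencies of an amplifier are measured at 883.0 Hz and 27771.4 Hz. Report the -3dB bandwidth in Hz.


Bandwidth is the difference of -3dB frequencies:
BW = f_high - f_low
   = 27771.4 - 883.0
   = 26888.4 Hz

26888.4 Hz


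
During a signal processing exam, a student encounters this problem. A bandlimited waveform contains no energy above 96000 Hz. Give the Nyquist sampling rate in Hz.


The Nyquist rate is twice the maximum frequency component.
fs_min = 2 * fmax
      = 2 * 96000
      = 192000 Hz

192000


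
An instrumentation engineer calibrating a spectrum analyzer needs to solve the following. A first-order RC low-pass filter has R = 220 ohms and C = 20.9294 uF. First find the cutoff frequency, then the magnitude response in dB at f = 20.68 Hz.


Step 1 — cutoff frequency:
fc = 1 / (2*pi*R*C)
C = 20.9294 uF = 2.09294e-05 F
fc = 1 / (2*pi*220*2.09294e-05)
   = 34.5653 Hz

Step 2 — magnitude at f = 20.68 Hz:
|H(f)| = 1 / sqrt(1 + (f/fc)^2)
f/fc = 20.68 / 34.5653 = 0.598288
|H| = 1 / sqrt(1 + 0.357949) = 0.8581402
|H|_dB = 20*log10(0.8581402) = -1.33 dB

fc = 34.5653 Hz; |H(20.68 Hz)| = -1.33 dB


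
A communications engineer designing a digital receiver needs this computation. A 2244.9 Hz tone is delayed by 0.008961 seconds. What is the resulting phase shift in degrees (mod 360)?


Phase shift from frequency and time delay:
phi = 360 * f * t_delay
    = 360 * 2244.9 * 0.008961
    = 7241.96 degrees
    mod 360 = 41.96 degrees

41.96 degrees


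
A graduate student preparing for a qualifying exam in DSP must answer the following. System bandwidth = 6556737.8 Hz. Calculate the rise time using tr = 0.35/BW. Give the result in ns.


Rise time from bandwidth relationship:
tr = 0.35 / BW
   = 0.35 / 6556737.8
   = 5.33802038e-08 s
   = 53.3802 ns

53.3802 ns


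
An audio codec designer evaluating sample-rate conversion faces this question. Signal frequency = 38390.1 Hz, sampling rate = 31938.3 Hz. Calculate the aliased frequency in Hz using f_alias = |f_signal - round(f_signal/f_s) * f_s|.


Compute the nearest integer multiple of fs to the signal:
n = round(38390.1 / 31938.3) = 1
f_alias = |38390.1 - 1 * 31938.3|
        = |38390.1 - 31938.3|
        = 6451.8 Hz

6451.8


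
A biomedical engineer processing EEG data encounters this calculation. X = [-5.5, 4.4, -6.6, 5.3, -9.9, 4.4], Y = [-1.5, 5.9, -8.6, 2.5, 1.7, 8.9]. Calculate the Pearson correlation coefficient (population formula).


Pearson correlation coefficient (population):
r = cov(X,Y) / (std(X) * std(Y))
Mean X = -1.3167, Mean Y = 1.4833
Cov(X,Y) = 23.044722
Std(X) = 6.1675, Std(Y) = 5.570283
r = 0.6708

0.6708


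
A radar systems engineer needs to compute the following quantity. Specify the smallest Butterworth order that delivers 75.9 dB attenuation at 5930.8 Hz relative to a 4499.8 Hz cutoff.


Butterworth filter order formula:
n = log10(10^(A/10) - 1) / (2 * log10(f_stop/f_pass))
10^(75.9/10) - 1 = 38904513.4994
f_stop/f_pass = 5930.8 / 4499.8 = 1.318
n = 31.6461 -> ceil = 32

32


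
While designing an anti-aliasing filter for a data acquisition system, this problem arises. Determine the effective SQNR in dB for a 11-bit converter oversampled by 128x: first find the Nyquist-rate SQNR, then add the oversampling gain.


Step 1 — baseline SQNR at Nyquist:
SQNR_base = 6.02*N + 1.76
          = 6.02*11 + 1.76
          = 67.98 dB

Step 2 — oversampling processing gain:
G = 10*log10(OSR) = 10*log10(128) = 21.07 dB

Step 3 — total:
SQNR_total = 67.98 + 21.07 = 89.05 dB

Base SQNR = 67.98 dB; oversampled SQNR = 89.05 dB


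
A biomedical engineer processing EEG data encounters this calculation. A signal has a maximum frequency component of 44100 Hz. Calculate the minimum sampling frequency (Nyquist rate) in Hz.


The Nyquist rate is twice the maximum frequency component.
fs_min = 2 * fmax
      = 2 * 44100
      = 88200 Hz

88200


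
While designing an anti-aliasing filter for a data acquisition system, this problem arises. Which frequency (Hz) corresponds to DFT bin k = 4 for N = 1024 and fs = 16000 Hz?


Frequency of DFT bin k:
f_k = k * fs / N
    = 4 * 16000 / 1024
    = 64000 / 1024
    = 62.5 Hz

62.5 Hz


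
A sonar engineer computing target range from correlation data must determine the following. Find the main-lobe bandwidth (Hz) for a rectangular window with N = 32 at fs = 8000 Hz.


Main lobe width for a rectangular window:
Width = 2 * fs / N
      = 2 * 8000 / 32
      = 16000 / 32
      = 500.0 Hz

500.0 Hz


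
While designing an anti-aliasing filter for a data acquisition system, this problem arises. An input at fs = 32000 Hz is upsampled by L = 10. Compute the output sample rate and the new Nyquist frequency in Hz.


Step 1 — output sample rate after interpolation by L:
fs_out = L * fs_in = 10 * 32000 = 320000 Hz

Step 2 — Nyquist frequency of the output stream:
f_Nyq = fs_out / 2 = 320000 / 2 = 160000.0 Hz

fs_out = 320000 Hz; f_Nyquist = 160000.0 Hz


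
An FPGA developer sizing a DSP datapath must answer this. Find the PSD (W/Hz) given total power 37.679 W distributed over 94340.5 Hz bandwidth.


Power spectral density:
PSD = P / BW
    = 37.679 / 94340.5
    = 0.00039939 W/Hz

0.00039939 W/Hz


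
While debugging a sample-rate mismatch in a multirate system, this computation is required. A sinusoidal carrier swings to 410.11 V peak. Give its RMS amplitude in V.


RMS voltage for a sinusoidal waveform:
V_rms = V_peak / sqrt(2)
      = 410.11 / 1.414214
      = 289.992 V

289.992 V


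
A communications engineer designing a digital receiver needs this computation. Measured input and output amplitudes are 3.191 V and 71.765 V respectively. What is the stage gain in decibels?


Voltage gain in dB:
G = 20 * log10(Vout / Vin)
  = 20 * log10(71.765 / 3.191)
  = 20 * log10(22.489815)
  = 20 * 1.351986
  = 27.04 dB

27.04 dB


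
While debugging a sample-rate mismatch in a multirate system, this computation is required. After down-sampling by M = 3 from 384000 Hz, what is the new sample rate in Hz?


Decimation reduces the sample rate:
fs_out = fs_in / M
       = 384000 / 3
       = 128000.0 Hz

128000.0 Hz


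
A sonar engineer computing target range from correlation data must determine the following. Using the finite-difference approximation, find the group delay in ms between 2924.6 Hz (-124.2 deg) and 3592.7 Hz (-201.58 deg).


Group delay from phase difference:
tau = -d(phi)/d(omega)
d(phi) = -77.38 deg = -1.350536 rad
d(omega) = 2*pi*(3592.7 - 2924.6) = 4197.7961 rad/s
tau = -(-1.350536) / 4197.7961
    = 0.3217 ms

0.3217 ms


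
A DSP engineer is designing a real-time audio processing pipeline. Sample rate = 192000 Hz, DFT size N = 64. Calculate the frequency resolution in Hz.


DFT frequency resolution:
df = fs / N
   = 192000 / 64
   = 3000.0 Hz

3000.0 Hz


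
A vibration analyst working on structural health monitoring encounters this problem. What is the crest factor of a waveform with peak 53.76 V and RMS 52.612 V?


Crest factor is the ratio of peak to RMS:
CF = V_peak / V_rms
   = 53.76 / 52.612
   = 1.0218

1.0218


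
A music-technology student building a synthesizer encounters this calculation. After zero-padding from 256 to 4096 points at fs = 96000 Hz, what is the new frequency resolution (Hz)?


Frequency resolution after zero-padding:
N_padded = 256 * 16 = 4096
df = fs / N_padded
   = 96000 / 4096
   = 23.4375 Hz

23.4375 Hz


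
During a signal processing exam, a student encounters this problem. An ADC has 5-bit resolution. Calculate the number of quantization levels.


Number of quantization levels = 2^N
= 2^5
= 32

32


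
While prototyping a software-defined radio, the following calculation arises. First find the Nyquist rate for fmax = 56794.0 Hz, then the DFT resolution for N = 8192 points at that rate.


Step 1 — Nyquist sampling rate:
fs = 2 * fmax = 2 * 56794.0 = 113588.0 Hz

Step 2 — DFT bin spacing:
df = fs / N = 113588.0 / 8192 = 13.8657 Hz

13.8657 Hz


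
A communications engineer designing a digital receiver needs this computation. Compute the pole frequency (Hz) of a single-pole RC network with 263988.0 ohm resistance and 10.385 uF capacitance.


Cutoff frequency of a first-order RC filter:
fc = 1 / (2 * pi * R * C)
C = 10.385 uF = 1.0385e-05 F
fc = 1 / (2 * pi * 263988.0 * 1.0385e-05)
   = 1 / 17.225449155023
   = 0.058054 Hz

0.058054 Hz


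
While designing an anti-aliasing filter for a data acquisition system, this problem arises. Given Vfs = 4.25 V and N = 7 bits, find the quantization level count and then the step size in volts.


Step 1 — number of quantization levels:
L = 2^N = 2^7 = 128

Step 2 — LSB step size:
delta = Vfs / L
      = 4.25 / 128
      = 0.03320312 V

Levels = 128; step size = 0.03320312 V


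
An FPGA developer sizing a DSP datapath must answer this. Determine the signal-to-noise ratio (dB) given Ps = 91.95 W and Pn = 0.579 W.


SNR in decibels:
SNR = 10 * log10(Ps / Pn)
    = 10 * log10(91.95 / 0.579)
    = 10 * log10(158.8083)
    = 10 * 2.2009
    = 22.01 dB

22.01 dB


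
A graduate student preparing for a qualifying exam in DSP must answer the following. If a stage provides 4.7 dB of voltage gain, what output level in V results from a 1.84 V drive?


Output voltage from dB gain:
V_out = V_in * 10^(gain_dB / 20)
      = 1.84 * 10^(4.7 / 20)
      = 1.84 * 1.717908
      = 3.161 V

3.161 V


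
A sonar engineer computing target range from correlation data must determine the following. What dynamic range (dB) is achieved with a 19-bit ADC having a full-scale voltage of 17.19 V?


Dynamic range from full-scale to LSB:
V_min = V_max / 2^bits = 17.19 / 2^19
DR = 20 * log10(V_max / V_min)
   = 20 * log10(2^19)
   = 20 * 19 * log10(2)
   = 114.39 dB

114.39 dB


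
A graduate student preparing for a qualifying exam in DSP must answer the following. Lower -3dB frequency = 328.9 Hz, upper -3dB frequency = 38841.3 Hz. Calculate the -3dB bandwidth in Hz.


Bandwidth is the difference of -3dB frequencies:
BW = f_high - f_low
   = 38841.3 - 328.9
   = 38512.4 Hz

38512.4 Hz


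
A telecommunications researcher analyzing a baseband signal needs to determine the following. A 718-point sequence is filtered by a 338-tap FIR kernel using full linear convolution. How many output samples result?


Linear convolution output length:
L = N + M - 1
  = 718 + 338 - 1
  = 1055 samples

1055


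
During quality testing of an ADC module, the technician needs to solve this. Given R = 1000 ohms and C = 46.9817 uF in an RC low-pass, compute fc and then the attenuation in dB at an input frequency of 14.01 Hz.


Step 1 — cutoff frequency:
fc = 1 / (2*pi*R*C)
C = 46.9817 uF = 4.69817e-05 F
fc = 1 / (2*pi*1000*4.69817e-05)
   = 3.38759 Hz

Step 2 — magnitude at f = 14.01 Hz:
|H(f)| = 1 / sqrt(1 + (f/fc)^2)
f/fc = 14.01 / 3.38759 = 4.135683
|H| = 1 / sqrt(1 + 17.103874) = 0.2350251
|H|_dB = 20*log10(0.2350251) = -12.58 dB

fc = 3.38759 Hz; |H(14.01 Hz)| = -12.58 dB


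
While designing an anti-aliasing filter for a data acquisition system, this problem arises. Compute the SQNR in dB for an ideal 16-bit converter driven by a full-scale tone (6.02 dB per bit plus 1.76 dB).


Theoretical SNR for a full-scale sinusoid:
SNR = 6.02 * N + 1.76
    = 6.02 * 16 + 1.76
    = 96.32 + 1.76
    = 98.08 dB

98.08 dB


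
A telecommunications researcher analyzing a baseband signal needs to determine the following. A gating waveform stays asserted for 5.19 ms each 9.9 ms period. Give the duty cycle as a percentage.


Duty cycle as a percentage:
DC = (t_on / T) * 100
   = (5.19 / 9.9) * 100
   = 0.524242 * 100
   = 52.42 %

52.42 %


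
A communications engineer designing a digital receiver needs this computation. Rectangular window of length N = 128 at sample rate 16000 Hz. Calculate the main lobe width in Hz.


Main lobe width for a rectangular window:
Width = 2 * fs / N
      = 2 * 16000 / 128
      = 32000 / 128
      = 250.0 Hz

250.0 Hz


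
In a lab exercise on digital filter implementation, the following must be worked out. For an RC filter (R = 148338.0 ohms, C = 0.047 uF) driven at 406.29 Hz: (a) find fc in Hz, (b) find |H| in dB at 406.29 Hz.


Step 1 — cutoff frequency:
fc = 1 / (2*pi*R*C)
C = 0.047 uF = 4.7e-08 F
fc = 1 / (2*pi*148338.0*4.7e-08)
   = 22.8281 Hz

Step 2 — magnitude at f = 406.29 Hz:
|H(f)| = 1 / sqrt(1 + (f/fc)^2)
f/fc = 406.29 / 22.8281 = 17.797802
|H| = 1 / sqrt(1 + 316.761756) = 0.0560982
|H|_dB = 20*log10(0.0560982) = -25.02 dB

fc = 22.8281 Hz; |H(406.29 Hz)| = -25.02 dB


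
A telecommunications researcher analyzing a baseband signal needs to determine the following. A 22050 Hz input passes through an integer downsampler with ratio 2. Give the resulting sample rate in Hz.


Decimation reduces the sample rate:
fs_out = fs_in / M
       = 22050 / 2
       = 11025.0 Hz

11025.0 Hz


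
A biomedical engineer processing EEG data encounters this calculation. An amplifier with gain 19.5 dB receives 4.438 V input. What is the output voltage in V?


Output voltage from dB gain:
V_out = V_in * 10^(gain_dB / 20)
      = 4.438 * 10^(19.5 / 20)
      = 4.438 * 9.440609
      = 41.8974 V

41.8974 V


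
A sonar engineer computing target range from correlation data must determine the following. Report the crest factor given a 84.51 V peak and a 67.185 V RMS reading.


Crest factor is the ratio of peak to RMS:
CF = V_peak / V_rms
   = 84.51 / 67.185
   = 1.2579

1.2579


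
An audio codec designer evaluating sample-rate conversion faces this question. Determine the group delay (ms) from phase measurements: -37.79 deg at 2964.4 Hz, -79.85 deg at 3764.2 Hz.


Group delay from phase difference:
tau = -d(phi)/d(omega)
d(phi) = -42.06 deg = -0.734085 rad
d(omega) = 2*pi*(3764.2 - 2964.4) = 5025.2916 rad/s
tau = -(-0.734085) / 5025.2916
    = 0.1461 ms

0.1461 ms


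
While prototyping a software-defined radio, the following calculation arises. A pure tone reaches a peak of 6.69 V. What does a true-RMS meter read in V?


RMS voltage for a sinusoidal waveform:
V_rms = V_peak / sqrt(2)
      = 6.69 / 1.414214
      = 4.731 V

4.731 V


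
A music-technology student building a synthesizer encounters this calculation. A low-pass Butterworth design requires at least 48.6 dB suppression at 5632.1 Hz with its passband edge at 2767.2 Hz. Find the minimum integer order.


Butterworth filter order formula:
n = log10(10^(A/10) - 1) / (2 * log10(f_stop/f_pass))
10^(48.6/10) - 1 = 72442.596
f_stop/f_pass = 5632.1 / 2767.2 = 2.0353
n = 7.8735 -> ceil = 8

8


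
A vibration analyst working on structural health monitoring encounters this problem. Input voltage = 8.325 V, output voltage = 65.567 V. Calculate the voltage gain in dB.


Voltage gain in dB:
G = 20 * log10(Vout / Vin)
  = 20 * log10(65.567 / 8.325)
  = 20 * log10(7.875916)
  = 20 * 0.896301
  = 17.93 dB

17.93 dB


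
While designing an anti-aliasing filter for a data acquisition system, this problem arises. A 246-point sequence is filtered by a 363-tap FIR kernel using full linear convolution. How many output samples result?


Linear convolution output length:
L = N + M - 1
  = 246 + 363 - 1
  = 608 samples

608


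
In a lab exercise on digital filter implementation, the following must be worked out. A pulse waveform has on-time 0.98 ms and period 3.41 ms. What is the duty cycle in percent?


Duty cycle as a percentage:
DC = (t_on / T) * 100
   = (0.98 / 3.41) * 100
   = 0.28739 * 100
   = 28.74 %

28.74 %


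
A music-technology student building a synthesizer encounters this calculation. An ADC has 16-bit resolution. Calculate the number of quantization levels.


Number of quantization levels = 2^N
= 2^16
= 65536

65536


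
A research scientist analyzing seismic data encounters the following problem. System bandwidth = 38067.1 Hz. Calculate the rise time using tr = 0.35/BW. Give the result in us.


Rise time from bandwidth relationship:
tr = 0.35 / BW
   = 0.35 / 38067.1
   = 9.194291133e-06 s
   = 9.1943 us

9.1943 us


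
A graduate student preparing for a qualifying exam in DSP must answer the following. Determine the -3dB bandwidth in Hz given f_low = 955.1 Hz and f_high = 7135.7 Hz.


Bandwidth is the difference of -3dB frequencies:
BW = f_high - f_low
   = 7135.7 - 955.1
   = 6180.6 Hz

6180.6 Hz


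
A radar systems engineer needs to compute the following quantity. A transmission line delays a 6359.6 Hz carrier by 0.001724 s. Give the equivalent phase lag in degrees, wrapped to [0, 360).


Phase shift from frequency and time delay:
phi = 360 * f * t_delay
    = 360 * 6359.6 * 0.001724
    = 3947.02 degrees
    mod 360 = 347.02 degrees

347.02 degrees


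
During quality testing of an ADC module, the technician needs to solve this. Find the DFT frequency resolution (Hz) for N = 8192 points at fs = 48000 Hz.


DFT frequency resolution:
df = fs / N
   = 48000 / 8192
   = 5.8594 Hz

5.8594 Hz


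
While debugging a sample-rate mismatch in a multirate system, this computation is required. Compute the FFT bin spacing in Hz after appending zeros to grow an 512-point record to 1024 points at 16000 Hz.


Frequency resolution after zero-padding:
N_padded = 512 * 2 = 1024
df = fs / N_padded
   = 16000 / 1024
   = 15.625 Hz

15.625 Hz


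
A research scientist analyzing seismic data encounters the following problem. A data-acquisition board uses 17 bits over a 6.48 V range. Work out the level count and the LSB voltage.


Step 1 — number of quantization levels:
L = 2^N = 2^17 = 131072

Step 2 — LSB step size:
delta = Vfs / L
      = 6.48 / 131072
      = 4.944e-05 V

Levels = 131072; step size = 4.944e-05 V


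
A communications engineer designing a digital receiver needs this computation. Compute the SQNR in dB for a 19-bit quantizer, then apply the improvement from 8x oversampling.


Step 1 — baseline SQNR at Nyquist:
SQNR_base = 6.02*N + 1.76
          = 6.02*19 + 1.76
          = 116.14 dB

Step 2 — oversampling processing gain:
G = 10*log10(OSR) = 10*log10(8) = 9.03 dB

Step 3 — total:
SQNR_total = 116.14 + 9.03 = 125.17 dB

Base SQNR = 116.14 dB; oversampled SQNR = 125.17 dB


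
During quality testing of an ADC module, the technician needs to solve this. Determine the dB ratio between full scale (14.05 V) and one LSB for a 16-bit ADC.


Dynamic range from full-scale to LSB:
V_min = V_max / 2^bits = 14.05 / 2^16
DR = 20 * log10(V_max / V_min)
   = 20 * log10(2^16)
   = 20 * 16 * log10(2)
   = 96.33 dB

96.33 dB


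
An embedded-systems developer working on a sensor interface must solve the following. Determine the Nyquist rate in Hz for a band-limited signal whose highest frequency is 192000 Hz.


The Nyquist rate is twice the maximum frequency component.
fs_min = 2 * fmax
      = 2 * 192000
      = 384000 Hz

384000


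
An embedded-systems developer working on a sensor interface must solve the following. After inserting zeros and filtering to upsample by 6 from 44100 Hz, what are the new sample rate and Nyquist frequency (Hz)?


Step 1 — output sample rate after interpolation by L:
fs_out = L * fs_in = 6 * 44100 = 264600 Hz

Step 2 — Nyquist frequency of the output stream:
f_Nyq = fs_out / 2 = 264600 / 2 = 132300.0 Hz

fs_out = 264600 Hz; f_Nyquist = 132300.0 Hz


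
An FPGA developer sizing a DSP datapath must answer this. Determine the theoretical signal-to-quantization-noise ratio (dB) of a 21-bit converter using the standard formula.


Theoretical SNR for a full-scale sinusoid:
SNR = 6.02 * N + 1.76
    = 6.02 * 21 + 1.76
    = 126.42 + 1.76
    = 128.18 dB

128.18 dB


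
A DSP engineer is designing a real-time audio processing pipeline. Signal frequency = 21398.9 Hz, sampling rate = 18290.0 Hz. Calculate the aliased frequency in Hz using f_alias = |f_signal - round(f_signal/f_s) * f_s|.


Compute the nearest integer multiple of fs to the signal:
n = round(21398.9 / 18290.0) = 1
f_alias = |21398.9 - 1 * 18290.0|
        = |21398.9 - 18290.0|
        = 3108.9 Hz

3108.9


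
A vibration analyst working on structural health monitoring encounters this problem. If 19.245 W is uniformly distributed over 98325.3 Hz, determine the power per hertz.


Power spectral density:
PSD = P / BW
    = 19.245 / 98325.3
    = 0.00019573 W/Hz

0.00019573 W/Hz


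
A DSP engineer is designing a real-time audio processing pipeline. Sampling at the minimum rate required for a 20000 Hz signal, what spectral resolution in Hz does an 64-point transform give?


Step 1 — Nyquist sampling rate:
fs = 2 * fmax = 2 * 20000 = 40000 Hz

Step 2 — DFT bin spacing:
df = fs / N = 40000 / 64 = 625.0 Hz

625.0 Hz


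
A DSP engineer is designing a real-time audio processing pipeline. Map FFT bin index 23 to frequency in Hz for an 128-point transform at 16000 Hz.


Frequency of DFT bin k:
f_k = k * fs / N
    = 23 * 16000 / 128
    = 368000 / 128
    = 2875.0 Hz

2875.0 Hz


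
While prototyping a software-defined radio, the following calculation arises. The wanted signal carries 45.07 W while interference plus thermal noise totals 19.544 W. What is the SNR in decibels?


SNR in decibels:
SNR = 10 * log10(Ps / Pn)
    = 10 * log10(45.07 / 19.544)
    = 10 * log10(2.3061)
    = 10 * 0.3629
    = 3.63 dB

3.63 dB


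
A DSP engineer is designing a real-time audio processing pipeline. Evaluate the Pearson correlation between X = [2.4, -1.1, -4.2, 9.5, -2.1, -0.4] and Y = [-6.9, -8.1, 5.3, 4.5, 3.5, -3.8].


Pearson correlation coefficient (population):
r = cov(X,Y) / (std(X) * std(Y))
Mean X = 0.6833, Mean Y = -0.9167
Cov(X,Y) = 1.794722
Std(X) = 4.408861, Std(Y) = 5.525823
r = 0.0737

0.0737


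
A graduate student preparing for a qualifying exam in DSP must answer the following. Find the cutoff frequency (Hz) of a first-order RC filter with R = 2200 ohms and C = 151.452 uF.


Cutoff frequency of a first-order RC filter:
fc = 1 / (2 * pi * R * C)
C = 151.452 uF = 0.000151452 F
fc = 1 / (2 * pi * 2200 * 0.000151452)
   = 1 / 2.0935221585145
   = 0.477664 Hz

0.477664 Hz


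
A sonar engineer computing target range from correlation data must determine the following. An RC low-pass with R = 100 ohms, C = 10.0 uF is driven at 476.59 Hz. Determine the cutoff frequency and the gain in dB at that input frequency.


Step 1 — cutoff frequency:
fc = 1 / (2*pi*R*C)
C = 10.0 uF = 1e-05 F
fc = 1 / (2*pi*100*1e-05)
   = 159.155 Hz

Step 2 — magnitude at f = 476.59 Hz:
|H(f)| = 1 / sqrt(1 + (f/fc)^2)
f/fc = 476.59 / 159.155 = 2.994502
|H| = 1 / sqrt(1 + 8.967042) = 0.3167502
|H|_dB = 20*log10(0.3167502) = -9.99 dB

fc = 159.155 Hz; |H(476.59 Hz)| = -9.99 dB


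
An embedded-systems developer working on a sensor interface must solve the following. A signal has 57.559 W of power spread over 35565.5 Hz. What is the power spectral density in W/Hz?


Power spectral density:
PSD = P / BW
    = 57.559 / 35565.5
    = 0.00161839 W/Hz

0.00161839 W/Hz


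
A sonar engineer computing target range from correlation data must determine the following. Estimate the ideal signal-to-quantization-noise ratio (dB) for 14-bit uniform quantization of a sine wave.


Theoretical SNR for a full-scale sinusoid:
SNR = 6.02 * N + 1.76
    = 6.02 * 14 + 1.76
    = 84.28 + 1.76
    = 86.04 dB

86.04 dB


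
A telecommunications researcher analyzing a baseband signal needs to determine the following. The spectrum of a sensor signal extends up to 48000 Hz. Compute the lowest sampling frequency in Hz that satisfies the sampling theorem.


The Nyquist rate is twice the maximum frequency component.
fs_min = 2 * fmax
      = 2 * 48000
      = 96000 Hz

96000


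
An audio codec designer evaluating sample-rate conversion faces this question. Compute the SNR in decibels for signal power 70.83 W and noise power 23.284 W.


SNR in decibels:
SNR = 10 * log10(Ps / Pn)
    = 10 * log10(70.83 / 23.284)
    = 10 * log10(3.042)
    = 10 * 0.4832
    = 4.83 dB

4.83 dB


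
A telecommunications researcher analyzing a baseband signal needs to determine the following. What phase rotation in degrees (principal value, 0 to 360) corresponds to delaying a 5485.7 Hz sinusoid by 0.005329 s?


Phase shift from frequency and time delay:
phi = 360 * f * t_delay
    = 360 * 5485.7 * 0.005329
    = 10523.99 degrees
    mod 360 = 83.99 degrees

83.99 degrees


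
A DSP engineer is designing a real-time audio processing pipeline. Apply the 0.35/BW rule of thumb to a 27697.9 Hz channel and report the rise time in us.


Rise time from bandwidth relationship:
tr = 0.35 / BW
   = 0.35 / 27697.9
   = 1.263633705e-05 s
   = 12.6363 us

12.6363 us


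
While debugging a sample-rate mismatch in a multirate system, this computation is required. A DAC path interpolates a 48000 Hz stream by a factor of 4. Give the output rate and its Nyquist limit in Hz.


Step 1 — output sample rate after interpolation by L:
fs_out = L * fs_in = 4 * 48000 = 192000 Hz

Step 2 — Nyquist frequency of the output stream:
f_Nyq = fs_out / 2 = 192000 / 2 = 96000.0 Hz

fs_out = 192000 Hz; f_Nyquist = 96000.0 Hz


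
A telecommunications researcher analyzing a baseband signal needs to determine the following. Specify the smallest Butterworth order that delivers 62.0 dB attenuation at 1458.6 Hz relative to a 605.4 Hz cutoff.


Butterworth filter order formula:
n = log10(10^(A/10) - 1) / (2 * log10(f_stop/f_pass))
10^(62.0/10) - 1 = 1584892.1925
f_stop/f_pass = 1458.6 / 605.4 = 2.4093
n = 8.1174 -> ceil = 9

9


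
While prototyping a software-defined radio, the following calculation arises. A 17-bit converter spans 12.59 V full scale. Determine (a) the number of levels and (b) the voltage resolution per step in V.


Step 1 — number of quantization levels:
L = 2^N = 2^17 = 131072

Step 2 — LSB step size:
delta = Vfs / L
      = 12.59 / 131072
      = 9.605e-05 V

Levels = 131072; step size = 9.605e-05 V


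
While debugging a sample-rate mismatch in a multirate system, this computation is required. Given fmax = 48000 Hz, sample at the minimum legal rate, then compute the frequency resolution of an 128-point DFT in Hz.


Step 1 — Nyquist sampling rate:
fs = 2 * fmax = 2 * 48000 = 96000 Hz

Step 2 — DFT bin spacing:
df = fs / N = 96000 / 128 = 750.0 Hz

750.0 Hz


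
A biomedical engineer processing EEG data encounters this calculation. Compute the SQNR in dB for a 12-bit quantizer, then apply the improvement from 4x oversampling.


Step 1 — baseline SQNR at Nyquist:
SQNR_base = 6.02*N + 1.76
          = 6.02*12 + 1.76
          = 74.0 dB

Step 2 — oversampling processing gain:
G = 10*log10(OSR) = 10*log10(4) = 6.02 dB

Step 3 — total:
SQNR_total = 74.0 + 6.02 = 80.02 dB

Base SQNR = 74.0 dB; oversampled SQNR = 80.02 dB


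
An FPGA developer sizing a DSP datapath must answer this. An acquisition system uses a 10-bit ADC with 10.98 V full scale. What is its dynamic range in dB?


Dynamic range from full-scale to LSB:
V_min = V_max / 2^bits = 10.98 / 2^10
DR = 20 * log10(V_max / V_min)
   = 20 * log10(2^10)
   = 20 * 10 * log10(2)
   = 60.21 dB

60.21 dB


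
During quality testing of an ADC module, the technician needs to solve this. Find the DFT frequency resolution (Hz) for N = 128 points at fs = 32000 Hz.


DFT frequency resolution:
df = fs / N
   = 32000 / 128
   = 250.0 Hz

250.0 Hz


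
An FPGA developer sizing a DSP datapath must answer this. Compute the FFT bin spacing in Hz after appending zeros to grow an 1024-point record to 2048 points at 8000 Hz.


Frequency resolution after zero-padding:
N_padded = 1024 * 2 = 2048
df = fs / N_padded
   = 8000 / 2048
   = 3.9062 Hz

3.9062 Hz


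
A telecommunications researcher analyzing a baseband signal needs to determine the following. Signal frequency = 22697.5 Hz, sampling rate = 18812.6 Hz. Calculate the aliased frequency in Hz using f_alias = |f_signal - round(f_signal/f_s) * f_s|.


Compute the nearest integer multiple of fs to the signal:
n = round(22697.5 / 18812.6) = 1
f_alias = |22697.5 - 1 * 18812.6|
        = |22697.5 - 18812.6|
        = 3884.9 Hz

3884.9


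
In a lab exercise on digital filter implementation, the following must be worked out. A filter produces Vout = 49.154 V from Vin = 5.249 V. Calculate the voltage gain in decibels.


Voltage gain in dB:
G = 20 * log10(Vout / Vin)
  = 20 * log10(49.154 / 5.249)
  = 20 * log10(9.36445)
  = 20 * 0.971482
  = 19.43 dB

19.43 dB


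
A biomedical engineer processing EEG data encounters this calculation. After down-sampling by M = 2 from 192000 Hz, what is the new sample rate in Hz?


Decimation reduces the sample rate:
fs_out = fs_in / M
       = 192000 / 2
       = 96000.0 Hz

96000.0 Hz


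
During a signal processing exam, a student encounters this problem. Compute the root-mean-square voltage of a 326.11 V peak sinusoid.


RMS voltage for a sinusoidal waveform:
V_rms = V_peak / sqrt(2)
      = 326.11 / 1.414214
      = 230.595 V

230.595 V


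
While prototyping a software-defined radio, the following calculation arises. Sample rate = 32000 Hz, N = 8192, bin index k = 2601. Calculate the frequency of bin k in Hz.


Frequency of DFT bin k:
f_k = k * fs / N
    = 2601 * 32000 / 8192
    = 83232000 / 8192
    = 10160.156 Hz

10160.156 Hz


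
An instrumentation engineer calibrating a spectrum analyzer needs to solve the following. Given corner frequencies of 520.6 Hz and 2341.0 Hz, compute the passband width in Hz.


Bandwidth is the difference of -3dB frequencies:
BW = f_high - f_low
   = 2341.0 - 520.6
   = 1820.4 Hz

1820.4 Hz


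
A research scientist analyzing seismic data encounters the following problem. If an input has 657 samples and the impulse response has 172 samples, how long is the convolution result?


Linear convolution output length:
L = N + M - 1
  = 657 + 172 - 1
  = 828 samples

828


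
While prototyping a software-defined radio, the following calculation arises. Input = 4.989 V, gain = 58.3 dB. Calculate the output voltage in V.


Output voltage from dB gain:
V_out = V_in * 10^(gain_dB / 20)
      = 4.989 * 10^(58.3 / 20)
      = 4.989 * 822.24265
      = 4102.1686 V

4102.1686 V


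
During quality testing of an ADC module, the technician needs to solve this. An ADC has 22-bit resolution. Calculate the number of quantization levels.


Number of quantization levels = 2^N
= 2^22
= 4194304

4194304


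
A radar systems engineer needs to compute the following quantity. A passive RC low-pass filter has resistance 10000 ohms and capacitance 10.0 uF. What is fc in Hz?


Cutoff frequency of a first-order RC filter:
fc = 1 / (2 * pi * R * C)
C = 10.0 uF = 1e-05 F
fc = 1 / (2 * pi * 10000 * 1e-05)
   = 1 / 0.62831853071796
   = 1.591549 Hz

1.591549 Hz


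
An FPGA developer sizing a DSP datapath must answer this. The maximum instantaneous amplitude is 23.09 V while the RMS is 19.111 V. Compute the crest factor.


Crest factor is the ratio of peak to RMS:
CF = V_peak / V_rms
   = 23.09 / 19.111
   = 1.2082

1.2082


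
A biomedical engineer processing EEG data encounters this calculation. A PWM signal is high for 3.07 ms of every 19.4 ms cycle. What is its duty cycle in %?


Duty cycle as a percentage:
DC = (t_on / T) * 100
   = (3.07 / 19.4) * 100
   = 0.158247 * 100
   = 15.82 %

15.82 %


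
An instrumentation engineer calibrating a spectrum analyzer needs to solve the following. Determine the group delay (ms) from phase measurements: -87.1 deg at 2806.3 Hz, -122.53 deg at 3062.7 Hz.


Group delay from phase difference:
tau = -d(phi)/d(omega)
d(phi) = -35.43 deg = -0.61837 rad
d(omega) = 2*pi*(3062.7 - 2806.3) = 1611.0087 rad/s
tau = -(-0.61837) / 1611.0087
    = 0.3838 ms

0.3838 ms
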